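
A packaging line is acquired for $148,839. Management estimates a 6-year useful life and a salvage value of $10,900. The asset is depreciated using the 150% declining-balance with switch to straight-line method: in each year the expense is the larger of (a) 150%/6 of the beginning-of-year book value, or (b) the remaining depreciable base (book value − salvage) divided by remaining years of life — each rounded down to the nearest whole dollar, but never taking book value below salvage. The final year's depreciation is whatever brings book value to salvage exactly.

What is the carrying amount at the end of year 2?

Depreciable base = $148,839 − $10,900 = $137,939.
Year 1: DB = ⌊$148,839 × 150%/6⌋ = $37,209; SL = ⌊$137,939/6⌋ = $22,989 → take DB $37,209. Book value $111,630.
Year 2: DB = ⌊$111,630 × 150%/6⌋ = $27,907; SL = ⌊$100,730/5⌋ = $20,146 → take DB $27,907. Book value $83,723.

$83,723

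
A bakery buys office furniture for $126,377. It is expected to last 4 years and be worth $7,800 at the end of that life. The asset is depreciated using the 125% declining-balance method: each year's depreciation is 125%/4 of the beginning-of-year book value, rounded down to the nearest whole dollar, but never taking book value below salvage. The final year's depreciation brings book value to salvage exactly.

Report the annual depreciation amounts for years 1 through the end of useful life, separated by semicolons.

Depreciable base = $126,377 − $7,800 = $118,577.
Year 1: ⌊$126,377 × 125%/4⌋ = $39,492. Book value $86,885.
Year 2: ⌊$86,885 × 125%/4⌋ = $27,151. Book value $59,734.
Year 3: ⌊$59,734 × 125%/4⌋ = $18,666. Book value $41,068.
Year 4 (final): $41,068 − $7,800 = $33,268. Book value $7,800.

$39,492; $27,151; $18,666; $33,268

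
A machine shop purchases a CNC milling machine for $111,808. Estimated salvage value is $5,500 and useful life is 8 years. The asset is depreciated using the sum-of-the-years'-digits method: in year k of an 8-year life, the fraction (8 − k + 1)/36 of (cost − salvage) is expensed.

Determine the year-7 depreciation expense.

$5,906

Depreciable base = $111,808 − $5,500 = $106,308.
Sum of the years' digits = 8+7+6+5+4+3+2+1 = 36.
Year 1: $106,308 × 8/36 = $23,624. Book value $88,184.
Year 2: $106,308 × 7/36 = $20,671. Book value $67,513.
Year 3: $106,308 × 6/36 = $17,718. Book value $49,795.
Year 4: $106,308 × 5/36 = $14,765. Book value $35,030.
Year 5: $106,308 × 4/36 = $11,812. Book value $23,218.
Year 6: $106,308 × 3/36 = $8,859. Book value $14,359.
Year 7: $106,308 × 2/36 = $5,906. Book value $8,453.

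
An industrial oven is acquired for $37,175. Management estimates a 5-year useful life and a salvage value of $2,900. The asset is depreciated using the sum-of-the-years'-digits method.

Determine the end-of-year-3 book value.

$9,755

Depreciable base = $37,175 − $2,900 = $34,275.
Sum of the years' digits = 5+4+3+2+1 = 15.
Year 1: $34,275 × 5/15 = $11,425. Book value $25,750.
Year 2: $34,275 × 4/15 = $9,140. Book value $16,610.
Year 3: $34,275 × 3/15 = $6,855. Book value $9,755.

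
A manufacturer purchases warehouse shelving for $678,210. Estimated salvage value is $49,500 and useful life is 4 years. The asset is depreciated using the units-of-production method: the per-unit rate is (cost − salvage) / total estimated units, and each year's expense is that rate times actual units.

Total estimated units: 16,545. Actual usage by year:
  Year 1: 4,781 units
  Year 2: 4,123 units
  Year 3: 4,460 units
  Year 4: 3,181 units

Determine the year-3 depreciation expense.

$169,480

Depreciable base = $678,210 − $49,500 = $628,710.
Rate = $628,710 / 16,545 units = $38 per unit.
Year 1: 4,781 × $38 = $181,678. Book value $496,532.
Year 2: 4,123 × $38 = $156,674. Book value $339,858.
Year 3: 4,460 × $38 = $169,480. Book value $170,378.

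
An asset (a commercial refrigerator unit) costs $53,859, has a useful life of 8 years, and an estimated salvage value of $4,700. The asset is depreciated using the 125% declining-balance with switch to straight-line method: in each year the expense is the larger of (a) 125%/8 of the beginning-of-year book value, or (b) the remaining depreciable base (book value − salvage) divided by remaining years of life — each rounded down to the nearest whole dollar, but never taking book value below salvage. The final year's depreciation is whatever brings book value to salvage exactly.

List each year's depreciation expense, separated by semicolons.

$8,415; $7,100; $5,991; $5,530; $5,530; $5,531; $5,531; $5,531

Depreciable base = $53,859 − $4,700 = $49,159.
Year 1: DB = ⌊$53,859 × 125%/8⌋ = $8,415; SL = ⌊$49,159/8⌋ = $6,144 → take DB $8,415. Book value $45,444.
Year 2: DB = ⌊$45,444 × 125%/8⌋ = $7,100; SL = ⌊$40,744/7⌋ = $5,820 → take DB $7,100. Book value $38,344.
Year 3: DB = ⌊$38,344 × 125%/8⌋ = $5,991; SL = ⌊$33,644/6⌋ = $5,607 → take DB $5,991. Book value $32,353.
Year 4: DB = ⌊$32,353 × 125%/8⌋ = $5,055; SL = ⌊$27,653/5⌋ = $5,530 → take SL $5,530. Book value $26,823.
Year 5: DB = ⌊$26,823 × 125%/8⌋ = $4,191; SL = ⌊$22,123/4⌋ = $5,530 → take SL $5,530. Book value $21,293.
Year 6: DB = ⌊$21,293 × 125%/8⌋ = $3,327; SL = ⌊$16,593/3⌋ = $5,531 → take SL $5,531. Book value $15,762.
Year 7: DB = ⌊$15,762 × 125%/8⌋ = $2,462; SL = ⌊$11,062/2⌋ = $5,531 → take SL $5,531. Book value $10,231.
Year 8 (final): $10,231 − $4,700 = $5,531. Book value $4,700.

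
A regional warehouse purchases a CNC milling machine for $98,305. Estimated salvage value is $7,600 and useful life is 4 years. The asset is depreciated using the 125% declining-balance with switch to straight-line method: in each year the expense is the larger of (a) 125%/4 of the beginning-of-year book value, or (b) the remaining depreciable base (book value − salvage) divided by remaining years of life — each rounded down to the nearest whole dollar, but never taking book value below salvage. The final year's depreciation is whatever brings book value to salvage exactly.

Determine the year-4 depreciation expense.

Depreciable base = $98,305 − $7,600 = $90,705.
Year 1: DB = ⌊$98,305 × 125%/4⌋ = $30,720; SL = ⌊$90,705/4⌋ = $22,676 → take DB $30,720. Book value $67,585.
Year 2: DB = ⌊$67,585 × 125%/4⌋ = $21,120; SL = ⌊$59,985/3⌋ = $19,995 → take DB $21,120. Book value $46,465.
Year 3: DB = ⌊$46,465 × 125%/4⌋ = $14,520; SL = ⌊$38,865/2⌋ = $19,432 → take SL $19,432. Book value $27,033.
Year 4 (final): $27,033 − $7,600 = $19,433. Book value $7,600.

$19,433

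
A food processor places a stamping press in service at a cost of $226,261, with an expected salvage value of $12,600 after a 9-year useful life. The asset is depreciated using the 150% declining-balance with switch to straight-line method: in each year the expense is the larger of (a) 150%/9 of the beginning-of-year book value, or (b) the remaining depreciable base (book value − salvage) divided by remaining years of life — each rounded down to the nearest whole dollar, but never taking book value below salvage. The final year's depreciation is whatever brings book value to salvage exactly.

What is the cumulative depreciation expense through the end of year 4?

Depreciable base = $226,261 − $12,600 = $213,661.
Year 1: DB = ⌊$226,261 × 150%/9⌋ = $37,710; SL = ⌊$213,661/9⌋ = $23,740 → take DB $37,710. Book value $188,551.
Year 2: DB = ⌊$188,551 × 150%/9⌋ = $31,425; SL = ⌊$175,951/8⌋ = $21,993 → take DB $31,425. Book value $157,126.
Year 3: DB = ⌊$157,126 × 150%/9⌋ = $26,187; SL = ⌊$144,526/7⌋ = $20,646 → take DB $26,187. Book value $130,939.
Year 4: DB = ⌊$130,939 × 150%/9⌋ = $21,823; SL = ⌊$118,339/6⌋ = $19,723 → take DB $21,823. Book value $109,116.
Accumulated through year 4 = $226,261 − $109,116 = $117,145.

$117,145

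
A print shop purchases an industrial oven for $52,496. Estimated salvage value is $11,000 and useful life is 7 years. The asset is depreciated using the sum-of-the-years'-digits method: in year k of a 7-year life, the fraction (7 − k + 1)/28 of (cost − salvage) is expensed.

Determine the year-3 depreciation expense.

$7,410

Depreciable base = $52,496 − $11,000 = $41,496.
Sum of the years' digits = 7+6+5+4+3+2+1 = 28.
Year 1: $41,496 × 7/28 = $10,374. Book value $42,122.
Year 2: $41,496 × 6/28 = $8,892. Book value $33,230.
Year 3: $41,496 × 5/28 = $7,410. Book value $25,820.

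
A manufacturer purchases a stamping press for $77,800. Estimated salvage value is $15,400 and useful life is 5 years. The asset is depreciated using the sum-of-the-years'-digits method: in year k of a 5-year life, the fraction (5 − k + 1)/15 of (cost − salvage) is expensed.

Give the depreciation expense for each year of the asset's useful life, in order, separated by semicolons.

$20,800; $16,640; $12,480; $8,320; $4,160

Depreciable base = $77,800 − $15,400 = $62,400.
Sum of the years' digits = 5+4+3+2+1 = 15.
Year 1: $62,400 × 5/15 = $20,800. Book value $57,000.
Year 2: $62,400 × 4/15 = $16,640. Book value $40,360.
Year 3: $62,400 × 3/15 = $12,480. Book value $27,880.
Year 4: $62,400 × 2/15 = $8,320. Book value $19,560.
Year 5: $62,400 × 1/15 = $4,160. Book value $15,400.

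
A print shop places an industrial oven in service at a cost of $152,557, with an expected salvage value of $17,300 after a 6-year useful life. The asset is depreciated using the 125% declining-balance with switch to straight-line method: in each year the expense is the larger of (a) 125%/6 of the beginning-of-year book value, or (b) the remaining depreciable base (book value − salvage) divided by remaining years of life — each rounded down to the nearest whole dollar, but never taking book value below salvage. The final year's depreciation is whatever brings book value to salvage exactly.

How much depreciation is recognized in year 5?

$19,465

Depreciable base = $152,557 − $17,300 = $135,257.
Year 1: DB = ⌊$152,557 × 125%/6⌋ = $31,782; SL = ⌊$135,257/6⌋ = $22,542 → take DB $31,782. Book value $120,775.
Year 2: DB = ⌊$120,775 × 125%/6⌋ = $25,161; SL = ⌊$103,475/5⌋ = $20,695 → take DB $25,161. Book value $95,614.
Year 3: DB = ⌊$95,614 × 125%/6⌋ = $19,919; SL = ⌊$78,314/4⌋ = $19,578 → take DB $19,919. Book value $75,695.
Year 4: DB = ⌊$75,695 × 125%/6⌋ = $15,769; SL = ⌊$58,395/3⌋ = $19,465 → take SL $19,465. Book value $56,230.
Year 5: DB = ⌊$56,230 × 125%/6⌋ = $11,714; SL = ⌊$38,930/2⌋ = $19,465 → take SL $19,465. Book value $36,765.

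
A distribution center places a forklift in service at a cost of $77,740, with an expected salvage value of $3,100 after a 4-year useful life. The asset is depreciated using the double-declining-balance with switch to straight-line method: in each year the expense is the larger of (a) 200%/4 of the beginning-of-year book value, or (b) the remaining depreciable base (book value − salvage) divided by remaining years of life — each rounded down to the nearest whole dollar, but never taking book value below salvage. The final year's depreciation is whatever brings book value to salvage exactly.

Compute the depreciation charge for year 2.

$19,435

Depreciable base = $77,740 − $3,100 = $74,640.
Year 1: DB = ⌊$77,740 × 200%/4⌋ = $38,870; SL = ⌊$74,640/4⌋ = $18,660 → take DB $38,870. Book value $38,870.
Year 2: DB = ⌊$38,870 × 200%/4⌋ = $19,435; SL = ⌊$35,770/3⌋ = $11,923 → take DB $19,435. Book value $19,435.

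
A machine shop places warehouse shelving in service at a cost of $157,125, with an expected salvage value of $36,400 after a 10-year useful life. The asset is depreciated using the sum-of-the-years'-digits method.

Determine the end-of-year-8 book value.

Depreciable base = $157,125 − $36,400 = $120,725.
Sum of the years' digits = 10+9+8+7+6+5+4+3+2+1 = 55.
Year 1: $120,725 × 10/55 = $21,950. Book value $135,175.
Year 2: $120,725 × 9/55 = $19,755. Book value $115,420.
Year 3: $120,725 × 8/55 = $17,560. Book value $97,860.
Year 4: $120,725 × 7/55 = $15,365. Book value $82,495.
Year 5: $120,725 × 6/55 = $13,170. Book value $69,325.
Year 6: $120,725 × 5/55 = $10,975. Book value $58,350.
Year 7: $120,725 × 4/55 = $8,780. Book value $49,570.
Year 8: $120,725 × 3/55 = $6,585. Book value $42,985.

$42,985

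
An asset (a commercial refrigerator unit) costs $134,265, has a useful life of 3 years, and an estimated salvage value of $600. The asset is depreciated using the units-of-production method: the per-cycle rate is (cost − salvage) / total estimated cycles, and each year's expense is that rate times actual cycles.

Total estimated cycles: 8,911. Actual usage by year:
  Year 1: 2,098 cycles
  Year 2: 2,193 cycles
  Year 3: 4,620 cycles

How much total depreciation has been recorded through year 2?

Depreciable base = $134,265 − $600 = $133,665.
Rate = $133,665 / 8,911 cycles = $15 per cycle.
Year 1: 2,098 × $15 = $31,470. Book value $102,795.
Year 2: 2,193 × $15 = $32,895. Book value $69,900.
Accumulated through year 2 = $134,265 − $69,900 = $64,365.

$64,365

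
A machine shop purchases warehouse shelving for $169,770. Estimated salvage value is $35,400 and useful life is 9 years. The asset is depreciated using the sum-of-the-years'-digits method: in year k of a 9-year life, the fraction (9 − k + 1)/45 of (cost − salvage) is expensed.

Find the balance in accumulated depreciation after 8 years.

Depreciable base = $169,770 − $35,400 = $134,370.
Sum of the years' digits = 9+8+7+6+5+4+3+2+1 = 45.
Year 1: $134,370 × 9/45 = $26,874. Book value $142,896.
Year 2: $134,370 × 8/45 = $23,888. Book value $119,008.
Year 3: $134,370 × 7/45 = $20,902. Book value $98,106.
Year 4: $134,370 × 6/45 = $17,916. Book value $80,190.
Year 5: $134,370 × 5/45 = $14,930. Book value $65,260.
Year 6: $134,370 × 4/45 = $11,944. Book value $53,316.
Year 7: $134,370 × 3/45 = $8,958. Book value $44,358.
Year 8: $134,370 × 2/45 = $5,972. Book value $38,386.
Accumulated through year 8 = $169,770 − $38,386 = $131,384.

$131,384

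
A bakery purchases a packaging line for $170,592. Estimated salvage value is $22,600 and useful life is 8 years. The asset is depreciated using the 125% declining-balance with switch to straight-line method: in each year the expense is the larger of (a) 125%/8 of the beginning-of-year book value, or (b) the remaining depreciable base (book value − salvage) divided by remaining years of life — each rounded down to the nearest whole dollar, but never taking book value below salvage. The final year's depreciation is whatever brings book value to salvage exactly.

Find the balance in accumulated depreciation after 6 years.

$116,062

Depreciable base = $170,592 − $22,600 = $147,992.
Year 1: DB = ⌊$170,592 × 125%/8⌋ = $26,655; SL = ⌊$147,992/8⌋ = $18,499 → take DB $26,655. Book value $143,937.
Year 2: DB = ⌊$143,937 × 125%/8⌋ = $22,490; SL = ⌊$121,337/7⌋ = $17,333 → take DB $22,490. Book value $121,447.
Year 3: DB = ⌊$121,447 × 125%/8⌋ = $18,976; SL = ⌊$98,847/6⌋ = $16,474 → take DB $18,976. Book value $102,471.
Year 4: DB = ⌊$102,471 × 125%/8⌋ = $16,011; SL = ⌊$79,871/5⌋ = $15,974 → take DB $16,011. Book value $86,460.
Year 5: DB = ⌊$86,460 × 125%/8⌋ = $13,509; SL = ⌊$63,860/4⌋ = $15,965 → take SL $15,965. Book value $70,495.
Year 6: DB = ⌊$70,495 × 125%/8⌋ = $11,014; SL = ⌊$47,895/3⌋ = $15,965 → take SL $15,965. Book value $54,530.
Accumulated through year 6 = $170,592 − $54,530 = $116,062.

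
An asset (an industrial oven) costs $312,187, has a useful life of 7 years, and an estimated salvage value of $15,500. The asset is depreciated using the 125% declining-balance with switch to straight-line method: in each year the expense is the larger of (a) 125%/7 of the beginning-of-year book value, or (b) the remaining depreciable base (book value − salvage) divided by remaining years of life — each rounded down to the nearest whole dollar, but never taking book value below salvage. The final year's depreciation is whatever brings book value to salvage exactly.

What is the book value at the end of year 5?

$93,560

Depreciable base = $312,187 − $15,500 = $296,687.
Year 1: DB = ⌊$312,187 × 125%/7⌋ = $55,747; SL = ⌊$296,687/7⌋ = $42,383 → take DB $55,747. Book value $256,440.
Year 2: DB = ⌊$256,440 × 125%/7⌋ = $45,792; SL = ⌊$240,940/6⌋ = $40,156 → take DB $45,792. Book value $210,648.
Year 3: DB = ⌊$210,648 × 125%/7⌋ = $37,615; SL = ⌊$195,148/5⌋ = $39,029 → take SL $39,029. Book value $171,619.
Year 4: DB = ⌊$171,619 × 125%/7⌋ = $30,646; SL = ⌊$156,119/4⌋ = $39,029 → take SL $39,029. Book value $132,590.
Year 5: DB = ⌊$132,590 × 125%/7⌋ = $23,676; SL = ⌊$117,090/3⌋ = $39,030 → take SL $39,030. Book value $93,560.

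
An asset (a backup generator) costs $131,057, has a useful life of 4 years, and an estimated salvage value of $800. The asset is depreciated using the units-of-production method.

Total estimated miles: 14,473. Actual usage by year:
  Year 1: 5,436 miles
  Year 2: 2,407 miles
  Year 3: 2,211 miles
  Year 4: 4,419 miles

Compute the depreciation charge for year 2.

$21,663

Depreciable base = $131,057 − $800 = $130,257.
Rate = $130,257 / 14,473 miles = $9 per mile.
Year 1: 5,436 × $9 = $48,924. Book value $82,133.
Year 2: 2,407 × $9 = $21,663. Book value $60,470.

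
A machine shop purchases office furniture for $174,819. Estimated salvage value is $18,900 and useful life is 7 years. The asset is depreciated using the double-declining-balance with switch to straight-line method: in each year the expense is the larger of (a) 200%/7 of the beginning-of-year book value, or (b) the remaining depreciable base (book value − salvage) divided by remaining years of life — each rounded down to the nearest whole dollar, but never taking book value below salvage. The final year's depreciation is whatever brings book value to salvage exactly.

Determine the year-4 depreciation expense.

$18,202

Depreciable base = $174,819 − $18,900 = $155,919.
Year 1: DB = ⌊$174,819 × 200%/7⌋ = $49,948; SL = ⌊$155,919/7⌋ = $22,274 → take DB $49,948. Book value $124,871.
Year 2: DB = ⌊$124,871 × 200%/7⌋ = $35,677; SL = ⌊$105,971/6⌋ = $17,661 → take DB $35,677. Book value $89,194.
Year 3: DB = ⌊$89,194 × 200%/7⌋ = $25,484; SL = ⌊$70,294/5⌋ = $14,058 → take DB $25,484. Book value $63,710.
Year 4: DB = ⌊$63,710 × 200%/7⌋ = $18,202; SL = ⌊$44,810/4⌋ = $11,202 → take DB $18,202. Book value $45,508.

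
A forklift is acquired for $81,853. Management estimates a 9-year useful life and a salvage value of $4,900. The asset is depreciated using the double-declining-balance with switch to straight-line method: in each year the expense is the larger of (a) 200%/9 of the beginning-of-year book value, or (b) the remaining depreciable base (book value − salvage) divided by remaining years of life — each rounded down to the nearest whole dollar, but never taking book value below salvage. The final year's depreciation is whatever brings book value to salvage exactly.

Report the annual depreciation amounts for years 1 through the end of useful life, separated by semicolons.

$18,189; $14,147; $11,003; $8,558; $6,656; $5,177; $4,407; $4,408; $4,408

Depreciable base = $81,853 − $4,900 = $76,953.
Year 1: DB = ⌊$81,853 × 200%/9⌋ = $18,189; SL = ⌊$76,953/9⌋ = $8,550 → take DB $18,189. Book value $63,664.
Year 2: DB = ⌊$63,664 × 200%/9⌋ = $14,147; SL = ⌊$58,764/8⌋ = $7,345 → take DB $14,147. Book value $49,517.
Year 3: DB = ⌊$49,517 × 200%/9⌋ = $11,003; SL = ⌊$44,617/7⌋ = $6,373 → take DB $11,003. Book value $38,514.
Year 4: DB = ⌊$38,514 × 200%/9⌋ = $8,558; SL = ⌊$33,614/6⌋ = $5,602 → take DB $8,558. Book value $29,956.
Year 5: DB = ⌊$29,956 × 200%/9⌋ = $6,656; SL = ⌊$25,056/5⌋ = $5,011 → take DB $6,656. Book value $23,300.
Year 6: DB = ⌊$23,300 × 200%/9⌋ = $5,177; SL = ⌊$18,400/4⌋ = $4,600 → take DB $5,177. Book value $18,123.
Year 7: DB = ⌊$18,123 × 200%/9⌋ = $4,027; SL = ⌊$13,223/3⌋ = $4,407 → take SL $4,407. Book value $13,716.
Year 8: DB = ⌊$13,716 × 200%/9⌋ = $3,048; SL = ⌊$8,816/2⌋ = $4,408 → take SL $4,408. Book value $9,308.
Year 9 (final): $9,308 − $4,900 = $4,408. Book value $4,900.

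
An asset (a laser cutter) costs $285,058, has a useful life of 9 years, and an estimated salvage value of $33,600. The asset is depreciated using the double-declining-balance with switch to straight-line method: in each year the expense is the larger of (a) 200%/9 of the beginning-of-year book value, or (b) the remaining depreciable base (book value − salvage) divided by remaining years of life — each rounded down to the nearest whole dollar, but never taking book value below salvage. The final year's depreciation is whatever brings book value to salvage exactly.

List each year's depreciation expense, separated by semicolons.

Depreciable base = $285,058 − $33,600 = $251,458.
Year 1: DB = ⌊$285,058 × 200%/9⌋ = $63,346; SL = ⌊$251,458/9⌋ = $27,939 → take DB $63,346. Book value $221,712.
Year 2: DB = ⌊$221,712 × 200%/9⌋ = $49,269; SL = ⌊$188,112/8⌋ = $23,514 → take DB $49,269. Book value $172,443.
Year 3: DB = ⌊$172,443 × 200%/9⌋ = $38,320; SL = ⌊$138,843/7⌋ = $19,834 → take DB $38,320. Book value $134,123.
Year 4: DB = ⌊$134,123 × 200%/9⌋ = $29,805; SL = ⌊$100,523/6⌋ = $16,753 → take DB $29,805. Book value $104,318.
Year 5: DB = ⌊$104,318 × 200%/9⌋ = $23,181; SL = ⌊$70,718/5⌋ = $14,143 → take DB $23,181. Book value $81,137.
Year 6: DB = ⌊$81,137 × 200%/9⌋ = $18,030; SL = ⌊$47,537/4⌋ = $11,884 → take DB $18,030. Book value $63,107.
Year 7: DB = ⌊$63,107 × 200%/9⌋ = $14,023; SL = ⌊$29,507/3⌋ = $9,835 → take DB $14,023. Book value $49,084.
Year 8: DB = ⌊$49,084 × 200%/9⌋ = $10,907; SL = ⌊$15,484/2⌋ = $7,742 → take DB $10,907. Book value $38,177.
Year 9 (final): $38,177 − $33,600 = $4,577. Book value $33,600.

$63,346; $49,269; $38,320; $29,805; $23,181; $18,030; $14,023; $10,907; $4,577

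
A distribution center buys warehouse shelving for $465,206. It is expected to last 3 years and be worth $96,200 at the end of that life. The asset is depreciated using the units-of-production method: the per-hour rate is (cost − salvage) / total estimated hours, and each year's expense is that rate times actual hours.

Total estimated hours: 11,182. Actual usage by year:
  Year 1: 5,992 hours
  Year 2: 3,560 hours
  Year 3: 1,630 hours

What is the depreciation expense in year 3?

Depreciable base = $465,206 − $96,200 = $369,006.
Rate = $369,006 / 11,182 hours = $33 per hour.
Year 1: 5,992 × $33 = $197,736. Book value $267,470.
Year 2: 3,560 × $33 = $117,480. Book value $149,990.
Year 3: 1,630 × $33 = $53,790. Book value $96,200.

$53,790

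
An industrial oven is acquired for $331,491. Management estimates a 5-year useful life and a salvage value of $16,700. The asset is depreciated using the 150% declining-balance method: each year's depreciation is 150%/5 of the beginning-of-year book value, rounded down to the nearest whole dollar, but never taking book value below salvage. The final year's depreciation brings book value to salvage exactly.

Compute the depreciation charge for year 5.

Depreciable base = $331,491 − $16,700 = $314,791.
Year 1: ⌊$331,491 × 150%/5⌋ = $99,447. Book value $232,044.
Year 2: ⌊$232,044 × 150%/5⌋ = $69,613. Book value $162,431.
Year 3: ⌊$162,431 × 150%/5⌋ = $48,729. Book value $113,702.
Year 4: ⌊$113,702 × 150%/5⌋ = $34,110. Book value $79,592.
Year 5 (final): $79,592 − $16,700 = $62,892. Book value $16,700.

$62,892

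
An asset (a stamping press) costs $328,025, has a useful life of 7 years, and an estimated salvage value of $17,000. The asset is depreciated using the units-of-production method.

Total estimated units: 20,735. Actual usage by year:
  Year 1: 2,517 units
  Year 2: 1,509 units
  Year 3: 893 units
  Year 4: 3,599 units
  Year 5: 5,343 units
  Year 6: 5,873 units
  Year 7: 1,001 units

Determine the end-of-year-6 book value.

Depreciable base = $328,025 − $17,000 = $311,025.
Rate = $311,025 / 20,735 units = $15 per unit.
Year 1: 2,517 × $15 = $37,755. Book value $290,270.
Year 2: 1,509 × $15 = $22,635. Book value $267,635.
Year 3: 893 × $15 = $13,395. Book value $254,240.
Year 4: 3,599 × $15 = $53,985. Book value $200,255.
Year 5: 5,343 × $15 = $80,145. Book value $120,110.
Year 6: 5,873 × $15 = $88,095. Book value $32,015.

$32,015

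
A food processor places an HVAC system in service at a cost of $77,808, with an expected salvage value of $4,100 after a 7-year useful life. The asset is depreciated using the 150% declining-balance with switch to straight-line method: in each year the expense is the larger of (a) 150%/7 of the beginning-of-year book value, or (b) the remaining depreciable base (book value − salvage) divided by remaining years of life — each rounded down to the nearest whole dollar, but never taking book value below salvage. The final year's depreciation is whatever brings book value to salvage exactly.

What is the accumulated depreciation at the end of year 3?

Depreciable base = $77,808 − $4,100 = $73,708.
Year 1: DB = ⌊$77,808 × 150%/7⌋ = $16,673; SL = ⌊$73,708/7⌋ = $10,529 → take DB $16,673. Book value $61,135.
Year 2: DB = ⌊$61,135 × 150%/7⌋ = $13,100; SL = ⌊$57,035/6⌋ = $9,505 → take DB $13,100. Book value $48,035.
Year 3: DB = ⌊$48,035 × 150%/7⌋ = $10,293; SL = ⌊$43,935/5⌋ = $8,787 → take DB $10,293. Book value $37,742.
Accumulated through year 3 = $77,808 − $37,742 = $40,066.

$40,066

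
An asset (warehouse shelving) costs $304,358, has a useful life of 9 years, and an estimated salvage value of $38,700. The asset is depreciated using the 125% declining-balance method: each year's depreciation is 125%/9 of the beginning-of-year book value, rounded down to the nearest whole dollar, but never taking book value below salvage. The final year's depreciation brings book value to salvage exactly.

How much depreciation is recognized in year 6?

$20,015

Depreciable base = $304,358 − $38,700 = $265,658.
Year 1: ⌊$304,358 × 125%/9⌋ = $42,271. Book value $262,087.
Year 2: ⌊$262,087 × 125%/9⌋ = $36,400. Book value $225,687.
Year 3: ⌊$225,687 × 125%/9⌋ = $31,345. Book value $194,342.
Year 4: ⌊$194,342 × 125%/9⌋ = $26,991. Book value $167,351.
Year 5: ⌊$167,351 × 125%/9⌋ = $23,243. Book value $144,108.
Year 6: ⌊$144,108 × 125%/9⌋ = $20,015. Book value $124,093.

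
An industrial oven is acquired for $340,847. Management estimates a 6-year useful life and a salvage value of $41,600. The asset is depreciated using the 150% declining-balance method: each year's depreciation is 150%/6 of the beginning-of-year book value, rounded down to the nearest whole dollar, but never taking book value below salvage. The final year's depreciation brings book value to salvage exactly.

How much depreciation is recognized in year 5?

Depreciable base = $340,847 − $41,600 = $299,247.
Year 1: ⌊$340,847 × 150%/6⌋ = $85,211. Book value $255,636.
Year 2: ⌊$255,636 × 150%/6⌋ = $63,909. Book value $191,727.
Year 3: ⌊$191,727 × 150%/6⌋ = $47,931. Book value $143,796.
Year 4: ⌊$143,796 × 150%/6⌋ = $35,949. Book value $107,847.
Year 5: ⌊$107,847 × 150%/6⌋ = $26,961. Book value $80,886.

$26,961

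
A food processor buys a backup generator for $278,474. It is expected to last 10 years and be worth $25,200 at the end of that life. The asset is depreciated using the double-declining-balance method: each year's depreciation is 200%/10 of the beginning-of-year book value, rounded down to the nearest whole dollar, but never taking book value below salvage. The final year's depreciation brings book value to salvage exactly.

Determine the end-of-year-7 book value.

$58,402

Depreciable base = $278,474 − $25,200 = $253,274.
Year 1: ⌊$278,474 × 200%/10⌋ = $55,694. Book value $222,780.
Year 2: ⌊$222,780 × 200%/10⌋ = $44,556. Book value $178,224.
Year 3: ⌊$178,224 × 200%/10⌋ = $35,644. Book value $142,580.
Year 4: ⌊$142,580 × 200%/10⌋ = $28,516. Book value $114,064.
Year 5: ⌊$114,064 × 200%/10⌋ = $22,812. Book value $91,252.
Year 6: ⌊$91,252 × 200%/10⌋ = $18,250. Book value $73,002.
Year 7: ⌊$73,002 × 200%/10⌋ = $14,600. Book value $58,402.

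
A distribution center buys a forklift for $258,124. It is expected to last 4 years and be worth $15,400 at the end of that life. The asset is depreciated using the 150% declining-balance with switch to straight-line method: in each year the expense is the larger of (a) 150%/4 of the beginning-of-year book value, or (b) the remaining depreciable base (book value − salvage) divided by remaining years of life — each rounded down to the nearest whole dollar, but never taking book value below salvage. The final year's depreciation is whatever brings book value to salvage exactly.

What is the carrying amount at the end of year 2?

$100,830

Depreciable base = $258,124 − $15,400 = $242,724.
Year 1: DB = ⌊$258,124 × 150%/4⌋ = $96,796; SL = ⌊$242,724/4⌋ = $60,681 → take DB $96,796. Book value $161,328.
Year 2: DB = ⌊$161,328 × 150%/4⌋ = $60,498; SL = ⌊$145,928/3⌋ = $48,642 → take DB $60,498. Book value $100,830.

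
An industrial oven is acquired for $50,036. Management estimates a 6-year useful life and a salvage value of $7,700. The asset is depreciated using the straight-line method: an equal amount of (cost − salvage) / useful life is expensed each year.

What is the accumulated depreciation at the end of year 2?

$14,112

Depreciable base = $50,036 − $7,700 = $42,336.
Annual expense = $42,336 / 6 = $7,056.
End of year 1: book value $42,980.
End of year 2: book value $35,924.
Accumulated through year 2 = $50,036 − $35,924 = $14,112.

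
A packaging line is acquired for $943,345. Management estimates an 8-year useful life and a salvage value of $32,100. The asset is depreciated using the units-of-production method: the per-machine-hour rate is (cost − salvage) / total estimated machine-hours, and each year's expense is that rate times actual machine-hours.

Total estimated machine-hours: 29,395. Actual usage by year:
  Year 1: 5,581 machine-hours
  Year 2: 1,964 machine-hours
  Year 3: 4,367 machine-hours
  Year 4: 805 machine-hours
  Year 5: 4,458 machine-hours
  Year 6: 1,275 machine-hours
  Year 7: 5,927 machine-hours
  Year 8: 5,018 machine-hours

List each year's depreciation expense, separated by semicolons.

$173,011; $60,884; $135,377; $24,955; $138,198; $39,525; $183,737; $155,558

Depreciable base = $943,345 − $32,100 = $911,245.
Rate = $911,245 / 29,395 machine-hours = $31 per machine-hour.
Year 1: 5,581 × $31 = $173,011. Book value $770,334.
Year 2: 1,964 × $31 = $60,884. Book value $709,450.
Year 3: 4,367 × $31 = $135,377. Book value $574,073.
Year 4: 805 × $31 = $24,955. Book value $549,118.
Year 5: 4,458 × $31 = $138,198. Book value $410,920.
Year 6: 1,275 × $31 = $39,525. Book value $371,395.
Year 7: 5,927 × $31 = $183,737. Book value $187,658.
Year 8: 5,018 × $31 = $155,558. Book value $32,100.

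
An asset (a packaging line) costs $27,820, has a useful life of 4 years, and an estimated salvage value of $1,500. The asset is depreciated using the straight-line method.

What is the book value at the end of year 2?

Depreciable base = $27,820 − $1,500 = $26,320.
Annual expense = $26,320 / 4 = $6,580.
End of year 1: book value $21,240.
End of year 2: book value $14,660.

$14,660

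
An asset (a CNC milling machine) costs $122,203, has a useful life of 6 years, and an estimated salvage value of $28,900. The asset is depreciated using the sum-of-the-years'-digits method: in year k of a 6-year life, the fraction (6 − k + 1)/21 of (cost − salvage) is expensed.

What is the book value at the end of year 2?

$73,330

Depreciable base = $122,203 − $28,900 = $93,303.
Sum of the years' digits = 6+5+4+3+2+1 = 21.
Year 1: $93,303 × 6/21 = $26,658. Book value $95,545.
Year 2: $93,303 × 5/21 = $22,215. Book value $73,330.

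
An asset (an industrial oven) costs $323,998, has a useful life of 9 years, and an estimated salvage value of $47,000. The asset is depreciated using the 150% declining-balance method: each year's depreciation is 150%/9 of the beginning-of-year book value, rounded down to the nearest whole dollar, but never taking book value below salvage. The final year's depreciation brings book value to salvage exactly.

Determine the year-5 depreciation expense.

$26,041

Depreciable base = $323,998 − $47,000 = $276,998.
Year 1: ⌊$323,998 × 150%/9⌋ = $53,999. Book value $269,999.
Year 2: ⌊$269,999 × 150%/9⌋ = $44,999. Book value $225,000.
Year 3: ⌊$225,000 × 150%/9⌋ = $37,500. Book value $187,500.
Year 4: ⌊$187,500 × 150%/9⌋ = $31,250. Book value $156,250.
Year 5: ⌊$156,250 × 150%/9⌋ = $26,041. Book value $130,209.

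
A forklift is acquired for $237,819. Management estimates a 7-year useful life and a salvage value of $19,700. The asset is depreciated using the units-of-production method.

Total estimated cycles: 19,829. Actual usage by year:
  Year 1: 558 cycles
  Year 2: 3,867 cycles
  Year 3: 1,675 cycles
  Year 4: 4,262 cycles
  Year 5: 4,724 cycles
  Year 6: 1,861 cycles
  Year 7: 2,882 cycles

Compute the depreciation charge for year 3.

Depreciable base = $237,819 − $19,700 = $218,119.
Rate = $218,119 / 19,829 cycles = $11 per cycle.
Year 1: 558 × $11 = $6,138. Book value $231,681.
Year 2: 3,867 × $11 = $42,537. Book value $189,144.
Year 3: 1,675 × $11 = $18,425. Book value $170,719.

$18,425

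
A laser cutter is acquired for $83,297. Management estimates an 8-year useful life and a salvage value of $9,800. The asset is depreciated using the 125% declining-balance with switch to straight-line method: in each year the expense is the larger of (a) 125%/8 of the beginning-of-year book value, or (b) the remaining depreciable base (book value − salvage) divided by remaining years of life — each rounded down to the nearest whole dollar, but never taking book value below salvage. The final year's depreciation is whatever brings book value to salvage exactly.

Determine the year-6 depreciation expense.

Depreciable base = $83,297 − $9,800 = $73,497.
Year 1: DB = ⌊$83,297 × 125%/8⌋ = $13,015; SL = ⌊$73,497/8⌋ = $9,187 → take DB $13,015. Book value $70,282.
Year 2: DB = ⌊$70,282 × 125%/8⌋ = $10,981; SL = ⌊$60,482/7⌋ = $8,640 → take DB $10,981. Book value $59,301.
Year 3: DB = ⌊$59,301 × 125%/8⌋ = $9,265; SL = ⌊$49,501/6⌋ = $8,250 → take DB $9,265. Book value $50,036.
Year 4: DB = ⌊$50,036 × 125%/8⌋ = $7,818; SL = ⌊$40,236/5⌋ = $8,047 → take SL $8,047. Book value $41,989.
Year 5: DB = ⌊$41,989 × 125%/8⌋ = $6,560; SL = ⌊$32,189/4⌋ = $8,047 → take SL $8,047. Book value $33,942.
Year 6: DB = ⌊$33,942 × 125%/8⌋ = $5,303; SL = ⌊$24,142/3⌋ = $8,047 → take SL $8,047. Book value $25,895.

$8,047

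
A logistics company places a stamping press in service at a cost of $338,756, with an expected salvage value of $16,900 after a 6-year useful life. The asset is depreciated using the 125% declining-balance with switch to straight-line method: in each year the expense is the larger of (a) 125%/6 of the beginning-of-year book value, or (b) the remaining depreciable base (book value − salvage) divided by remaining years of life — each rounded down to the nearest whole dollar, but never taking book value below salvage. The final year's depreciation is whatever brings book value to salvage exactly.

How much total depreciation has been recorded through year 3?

$175,297

Depreciable base = $338,756 − $16,900 = $321,856.
Year 1: DB = ⌊$338,756 × 125%/6⌋ = $70,574; SL = ⌊$321,856/6⌋ = $53,642 → take DB $70,574. Book value $268,182.
Year 2: DB = ⌊$268,182 × 125%/6⌋ = $55,871; SL = ⌊$251,282/5⌋ = $50,256 → take DB $55,871. Book value $212,311.
Year 3: DB = ⌊$212,311 × 125%/6⌋ = $44,231; SL = ⌊$195,411/4⌋ = $48,852 → take SL $48,852. Book value $163,459.
Accumulated through year 3 = $338,756 − $163,459 = $175,297.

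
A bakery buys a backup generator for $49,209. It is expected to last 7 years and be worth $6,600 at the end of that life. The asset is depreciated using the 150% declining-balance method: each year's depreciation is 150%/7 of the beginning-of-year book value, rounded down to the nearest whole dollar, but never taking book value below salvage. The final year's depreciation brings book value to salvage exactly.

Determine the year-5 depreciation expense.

$4,018

Depreciable base = $49,209 − $6,600 = $42,609.
Year 1: ⌊$49,209 × 150%/7⌋ = $10,544. Book value $38,665.
Year 2: ⌊$38,665 × 150%/7⌋ = $8,285. Book value $30,380.
Year 3: ⌊$30,380 × 150%/7⌋ = $6,510. Book value $23,870.
Year 4: ⌊$23,870 × 150%/7⌋ = $5,115. Book value $18,755.
Year 5: ⌊$18,755 × 150%/7⌋ = $4,018. Book value $14,737.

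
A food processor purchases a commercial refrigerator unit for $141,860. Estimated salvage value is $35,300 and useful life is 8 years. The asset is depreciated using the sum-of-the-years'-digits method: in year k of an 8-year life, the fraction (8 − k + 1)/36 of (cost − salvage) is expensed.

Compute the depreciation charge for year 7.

$5,920

Depreciable base = $141,860 − $35,300 = $106,560.
Sum of the years' digits = 8+7+6+5+4+3+2+1 = 36.
Year 1: $106,560 × 8/36 = $23,680. Book value $118,180.
Year 2: $106,560 × 7/36 = $20,720. Book value $97,460.
Year 3: $106,560 × 6/36 = $17,760. Book value $79,700.
Year 4: $106,560 × 5/36 = $14,800. Book value $64,900.
Year 5: $106,560 × 4/36 = $11,840. Book value $53,060.
Year 6: $106,560 × 3/36 = $8,880. Book value $44,180.
Year 7: $106,560 × 2/36 = $5,920. Book value $38,260.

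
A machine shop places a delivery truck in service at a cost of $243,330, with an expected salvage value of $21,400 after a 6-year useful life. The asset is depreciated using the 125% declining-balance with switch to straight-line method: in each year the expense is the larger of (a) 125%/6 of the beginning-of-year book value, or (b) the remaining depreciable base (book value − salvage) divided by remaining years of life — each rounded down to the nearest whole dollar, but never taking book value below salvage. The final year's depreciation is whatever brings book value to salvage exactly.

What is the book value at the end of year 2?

$152,505

Depreciable base = $243,330 − $21,400 = $221,930.
Year 1: DB = ⌊$243,330 × 125%/6⌋ = $50,693; SL = ⌊$221,930/6⌋ = $36,988 → take DB $50,693. Book value $192,637.
Year 2: DB = ⌊$192,637 × 125%/6⌋ = $40,132; SL = ⌊$171,237/5⌋ = $34,247 → take DB $40,132. Book value $152,505.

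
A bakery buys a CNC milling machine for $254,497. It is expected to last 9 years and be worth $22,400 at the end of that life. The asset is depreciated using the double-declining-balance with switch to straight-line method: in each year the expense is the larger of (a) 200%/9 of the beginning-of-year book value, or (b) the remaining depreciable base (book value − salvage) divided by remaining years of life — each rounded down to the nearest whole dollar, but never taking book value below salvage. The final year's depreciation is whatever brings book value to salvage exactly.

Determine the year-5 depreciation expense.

Depreciable base = $254,497 − $22,400 = $232,097.
Year 1: DB = ⌊$254,497 × 200%/9⌋ = $56,554; SL = ⌊$232,097/9⌋ = $25,788 → take DB $56,554. Book value $197,943.
Year 2: DB = ⌊$197,943 × 200%/9⌋ = $43,987; SL = ⌊$175,543/8⌋ = $21,942 → take DB $43,987. Book value $153,956.
Year 3: DB = ⌊$153,956 × 200%/9⌋ = $34,212; SL = ⌊$131,556/7⌋ = $18,793 → take DB $34,212. Book value $119,744.
Year 4: DB = ⌊$119,744 × 200%/9⌋ = $26,609; SL = ⌊$97,344/6⌋ = $16,224 → take DB $26,609. Book value $93,135.
Year 5: DB = ⌊$93,135 × 200%/9⌋ = $20,696; SL = ⌊$70,735/5⌋ = $14,147 → take DB $20,696. Book value $72,439.

$20,696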